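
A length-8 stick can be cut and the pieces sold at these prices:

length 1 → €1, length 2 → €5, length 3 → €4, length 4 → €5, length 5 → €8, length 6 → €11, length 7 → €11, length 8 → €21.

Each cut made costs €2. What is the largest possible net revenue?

Let net[k] be the best obtainable value from length k. For each k, try every first piece i and keep the best of price[i] + net[k−i] minus the 2 cut fee when i<k.
net[1] = 1
net[2] = 5
net[3] = 4  (first piece 1, then net[2]=5)
net[4] = 8  (first piece 2, then net[2]=5)
net[5] = 8
net[6] = 11  (first piece 2, then net[4]=8)
net[7] = 11  (first piece 2, then net[5]=8)
net[8] = 21
Best is to make no cuts and sell whole for €21.

21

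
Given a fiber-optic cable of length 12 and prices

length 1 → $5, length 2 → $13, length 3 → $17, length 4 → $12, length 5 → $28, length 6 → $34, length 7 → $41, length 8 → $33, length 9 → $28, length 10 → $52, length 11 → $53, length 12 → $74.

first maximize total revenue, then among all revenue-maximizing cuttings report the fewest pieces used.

Consider every possible first cut. r[k] is the best of p[i]+r[k−i] over all sellable i≤k.
r[1] = 5
r[2] = 13
r[3] = 18  (first piece 1, then r[2]=13)
r[4] = 26  (first piece 2, then r[2]=13)
r[5] = 31  (first piece 1, then r[4]=26)
r[6] = 39  (first piece 2, then r[4]=26)
r[7] = 44  (first piece 1, then r[6]=39)
r[8] = 52  (first piece 2, then r[6]=39)
r[9] = 57  (first piece 1, then r[8]=52)
r[10] = 65  (first piece 2, then r[8]=52)
r[11] = 70  (first piece 1, then r[10]=65)
r[12] = 78  (first piece 2, then r[10]=65)
Maximum revenue is $78.
Now minimize piece count subject to staying optimal: for each k, pieces[k] = 1 + min over i with p[i]+r[k−i]=r[k] of pieces[k−i].
pieces[9] = 5
pieces[10] = 5
pieces[11] = 6
pieces[12] = 6

6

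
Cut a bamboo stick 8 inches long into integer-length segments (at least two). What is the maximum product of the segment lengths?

Fill m[k] for k=2..8: at each k try every first piece i and multiply by the better of (k−i) uncut or m[k−i].
m[2] = 1*max(1,0) = 1*1 = 1
m[3] = 1*max(2,1) = 1*2 = 2
m[4] = 2*max(2,1) = 2*2 = 4
m[5] = 2*max(3,2) = 2*3 = 6
m[6] = 3*max(3,2) = 3*3 = 9
m[7] = 2*max(5,6) = 2*6 = 12
m[8] = 2*max(6,9) = 2*9 = 18
One optimal split: 3 + 3 + 2; product 3*3*2 = 18.

18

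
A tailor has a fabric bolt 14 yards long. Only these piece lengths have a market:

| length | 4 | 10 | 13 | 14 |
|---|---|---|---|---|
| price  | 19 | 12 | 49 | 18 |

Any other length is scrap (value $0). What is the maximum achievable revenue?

Build best[k] bottom-up: best[k] = max over allowed piece i of (p[i] + best[k−i]).
best[1] = 0
best[2] = 0
best[3] = 0
best[4] = 19
best[5] = 19
best[6] = 19
best[7] = 19
best[8] = 38  (first piece 4, then best[4]=19)
best[9] = 38
best[10] = max(19+19, 12+0) = 38
best[11] = max(19+19, 12+0) = 38
best[12] = max(19+38, 12+0) = 57
best[13] = max(19+38, 12+0, 49+0) = 57
best[14] = max(19+38, 12+19, 49+0, 18+0) = 57
One optimal cutting: pieces 4 + 4 + 4 with 2 yards of scrap → $57.

57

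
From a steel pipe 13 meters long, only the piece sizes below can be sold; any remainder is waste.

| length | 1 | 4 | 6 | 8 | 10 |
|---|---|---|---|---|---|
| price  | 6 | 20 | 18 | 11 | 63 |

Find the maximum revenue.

Consider every possible first cut. r[k] is the best of p[i]+r[k−i] over all sellable i≤k.
r[1] = 6
r[2] = 12  (first piece 1, then r[1]=6)
r[3] = 18  (first piece 1, then r[2]=12)
r[4] = 24  (first piece 1, then r[3]=18)
r[5] = 30  (first piece 1, then r[4]=24)
r[6] = 36  (first piece 1, then r[5]=30)
r[7] = 42  (first piece 1, then r[6]=36)
r[8] = 48  (first piece 1, then r[7]=42)
r[9] = 54  (first piece 1, then r[8]=48)
r[10] = 63
r[11] = 69  (first piece 1, then r[10]=63)
r[12] = 75  (first piece 1, then r[11]=69)
r[13] = 81  (first piece 1, then r[12]=75)
One optimal cutting: 10 + 1 + 1 + 1 → $81.

81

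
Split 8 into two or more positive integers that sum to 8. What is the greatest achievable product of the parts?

18

Let prod[k] be the best product for length k (with at least one cut). For each first piece i, the rest contributes max(k−i, prod[k−i]).
prod[2] = 1·max(1,0) = 1·1 = 1
prod[3] = 1·max(2,1) = 1·2 = 2
prod[4] = 2·max(2,1) = 2·2 = 4
prod[5] = 2·max(3,2) = 2·3 = 6
prod[6] = 3·max(3,2) = 3·3 = 9
prod[7] = 2·max(5,6) = 2·6 = 12
prod[8] = 2·max(6,9) = 2·9 = 18
One optimal split: 3 + 3 + 2; product 3·3·2 = 18.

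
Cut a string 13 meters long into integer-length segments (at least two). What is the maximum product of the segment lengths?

108

Let P[k] be the best product for length k (with at least one cut). For each first piece i, the rest contributes max(k−i, P[k−i]).
P[2] = 1×max(1,0) = 1×1 = 1
P[3] = max(1×2, 2×1) = 2
P[4] = max(1×3, 2×2, 3×1) = 4
P[5] = max(1×4, 2×3, 3×2, 4×1) = 6
P[6] = max(1×6, 2×4, 3×3, 4×2, 5×1) = 9
P[7] = max(1×9, 2×6, 3×4, 4×3, 5×2, 6×1) = 12
P[8] = max(1×12, 2×9, 3×6, …, 6×2, 7×1) = 18
P[9] = max(1×18, 2×12, 3×9, …, 7×2, 8×1) = 27
P[10] = max(1×27, 2×18, 3×12, …, 8×2, 9×1) = 36
P[11] = max(1×36, 2×27, 3×18, …, 9×2, 10×1) = 54
P[12] = max(1×54, 2×36, 3×27, …, 10×2, 11×1) = 81
P[13] = max(1×81, 2×54, 3×36, …, 11×2, 12×1) = 108
One optimal split: 3 + 3 + 3 + 2 + 2; product 3×3×3×2×2 = 108.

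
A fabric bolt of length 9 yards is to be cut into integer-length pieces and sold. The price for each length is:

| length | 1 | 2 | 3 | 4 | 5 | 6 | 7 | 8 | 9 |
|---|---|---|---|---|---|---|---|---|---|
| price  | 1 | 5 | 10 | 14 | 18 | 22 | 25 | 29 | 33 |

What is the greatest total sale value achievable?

33

Build r[k] bottom-up: r[k] = max over allowed piece i of (p[i] + r[k−i]).
r[1] = 1
r[2] = max(1+1, 5+0) = 5
r[3] = max(1+5, 5+1, 10+0) = 10
r[4] = max(1+10, 5+5, 10+1, 14+0) = 14
r[5] = max(1+14, 5+10, 10+5, 14+1, 18+0) = 18
r[6] = max(1+18, 5+14, 10+10, 14+5, 18+1, 22+0) = 22
r[7] = max(1+22, 5+18, 10+14, …, 22+1, 25+0) = 25
r[8] = max(1+25, 5+22, 10+18, …, 25+1, 29+0) = 29
r[9] = max(1+29, 5+25, 10+22, …, 29+1, 33+0) = 33
Best is to sell the whole 9-yard piece uncut for $33.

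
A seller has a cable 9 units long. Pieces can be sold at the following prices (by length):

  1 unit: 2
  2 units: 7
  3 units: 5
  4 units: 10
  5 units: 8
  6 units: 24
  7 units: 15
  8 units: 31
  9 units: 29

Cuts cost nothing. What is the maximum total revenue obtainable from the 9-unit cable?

33

Let v[k] be the best obtainable value from length k. For each k, try every first piece i and keep the best of price[i] + v[k−i].
v[1] = 2
v[2] = max(2+2, 7+0) = 7
v[3] = max(2+7, 7+2, 5+0) = 9
v[4] = max(2+9, 7+7, 5+2, 10+0) = 14
v[5] = max(2+14, 7+9, 5+7, 10+2, 8+0) = 16
v[6] = max(2+16, 7+14, 5+9, 10+7, 8+2, 24+0) = 24
v[7] = max(2+24, 7+16, 5+14, …, 24+2, 15+0) = 26
v[8] = max(2+26, 7+24, 5+16, …, 15+2, 31+0) = 31
v[9] = max(2+31, 7+26, 5+24, …, 31+2, 29+0) = 33
One optimal cutting: 6 + 2 + 1 → 24 + 7 + 2 = 33.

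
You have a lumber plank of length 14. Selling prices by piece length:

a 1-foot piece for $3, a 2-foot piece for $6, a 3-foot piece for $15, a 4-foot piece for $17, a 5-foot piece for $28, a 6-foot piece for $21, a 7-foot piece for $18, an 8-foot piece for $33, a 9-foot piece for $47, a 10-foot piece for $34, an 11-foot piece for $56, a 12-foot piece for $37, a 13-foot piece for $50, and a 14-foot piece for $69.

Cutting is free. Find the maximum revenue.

Let best[k] be the best obtainable value from length k. For each k, try every first piece i and keep the best of price[i] + best[k−i].
best[1] = 3
best[2] = 6  (first piece 1, then best[1]=3)
best[3] = 15
best[4] = 18  (first piece 1, then best[3]=15)
best[5] = 28
best[6] = 31  (first piece 1, then best[5]=28)
best[7] = 34  (first piece 1, then best[6]=31)
best[8] = 43  (first piece 3, then best[5]=28)
best[9] = 47
best[10] = 56  (first piece 5, then best[5]=28)
best[11] = 59  (first piece 1, then best[10]=56)
best[12] = 62  (first piece 1, then best[11]=59)
best[13] = 71  (first piece 3, then best[10]=56)
best[14] = 75  (first piece 5, then best[9]=47)
One optimal cutting: 9 + 5 → $47 + $28 = $75.

75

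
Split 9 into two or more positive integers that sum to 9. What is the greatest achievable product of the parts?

Fill prod[k] for k=2..9: at each k try every first piece i and multiply by the better of (k−i) uncut or prod[k−i].
prod[2] = 1*max(1,0) = 1*1 = 1
prod[3] = 1*max(2,1) = 1*2 = 2
prod[4] = 2*max(2,1) = 2*2 = 4
prod[5] = 2*max(3,2) = 2*3 = 6
prod[6] = 3*max(3,2) = 3*3 = 9
prod[7] = 2*max(5,6) = 2*6 = 12
prod[8] = 2*max(6,9) = 2*9 = 18
prod[9] = 3*max(6,9) = 3*9 = 27
One optimal split: 3 + 3 + 3; product 3*3*3 = 27.

27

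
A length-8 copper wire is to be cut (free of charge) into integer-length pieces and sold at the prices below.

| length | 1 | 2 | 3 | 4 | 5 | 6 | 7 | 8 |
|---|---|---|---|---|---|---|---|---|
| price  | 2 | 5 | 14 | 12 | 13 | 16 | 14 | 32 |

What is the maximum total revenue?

Build R[k] bottom-up: R[k] = max over allowed piece i of (p[i] + R[k−i]).
R[1] = 2
R[2] = max(2+2, 5+0) = 5
R[3] = max(2+5, 5+2, 14+0) = 14
R[4] = max(2+14, 5+5, 14+2, 12+0) = 16
R[5] = max(2+16, 5+14, 14+5, 12+2, 13+0) = 19
R[6] = max(2+19, 5+16, 14+14, 12+5, 13+2, 16+0) = 28
R[7] = max(2+28, 5+19, 14+16, …, 16+2, 14+0) = 30
R[8] = max(2+30, 5+28, 14+19, …, 14+2, 32+0) = 33
One optimal cutting: 3 + 3 + 2 → €14 + €14 + €5 = €33.

33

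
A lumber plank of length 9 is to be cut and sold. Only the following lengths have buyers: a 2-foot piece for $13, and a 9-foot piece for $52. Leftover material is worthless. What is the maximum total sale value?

Let f[k] be the best obtainable value from length k. For each k, try every first piece i and keep the best of price[i] + f[k−i].
f[1] = 0
f[2] = 13
f[3] = 13
f[4] = 26  (first piece 2, then f[2]=13)
f[5] = 26
f[6] = 39  (first piece 2, then f[4]=26)
f[7] = 39
f[8] = 52  (first piece 2, then f[6]=39)
f[9] = 52
One optimal cutting: pieces 2 + 2 + 2 + 2 with 1 foot of scrap → $52.

52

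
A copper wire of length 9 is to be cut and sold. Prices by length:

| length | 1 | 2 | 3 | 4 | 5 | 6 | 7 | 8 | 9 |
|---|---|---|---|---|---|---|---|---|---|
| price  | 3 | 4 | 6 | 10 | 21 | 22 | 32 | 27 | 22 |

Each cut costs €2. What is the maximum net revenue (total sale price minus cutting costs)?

34

Let r[k] be the best obtainable value from length k. For each k, try every first piece i and keep the best of price[i] + r[k−i] minus the 2 cut fee when i<k.
r[1] = 3
r[2] = 4  (first piece 1, then r[1]=3)
r[3] = 6
r[4] = 10
r[5] = 21
r[6] = 22  (first piece 1, then r[5]=21)
r[7] = 32
r[8] = 33  (first piece 1, then r[7]=32)
r[9] = 34  (first piece 1, then r[8]=33)
One optimal plan: pieces 7 + 1 + 1 (2 cuts) → €38 − €4 = €34.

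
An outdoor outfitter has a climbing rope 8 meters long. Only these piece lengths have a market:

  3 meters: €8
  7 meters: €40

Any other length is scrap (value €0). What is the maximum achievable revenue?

Let best[k] be the best obtainable value from length k. For each k, try every first piece i and keep the best of price[i] + best[k−i].
best[1] = 0
best[2] = 0
best[3] = 8
best[4] = 8
best[5] = 8
best[6] = 16  (first piece 3, then best[3]=8)
best[7] = max(8+8, 40+0) = 40
best[8] = max(8+8, 40+0) = 40
One optimal cutting: pieces 7 with 1 meter of scrap → €40.

40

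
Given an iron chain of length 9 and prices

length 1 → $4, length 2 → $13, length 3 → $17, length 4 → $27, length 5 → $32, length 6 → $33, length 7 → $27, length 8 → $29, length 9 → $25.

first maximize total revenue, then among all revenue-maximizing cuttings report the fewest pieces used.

2

Build r[k] bottom-up: r[k] = max over allowed piece i of (p[i] + r[k−i]).
r[1] = 4
r[2] = max(4+4, 13+0) = 13
r[3] = max(4+13, 13+4, 17+0) = 17
r[4] = max(4+17, 13+13, 17+4, 27+0) = 27
r[5] = max(4+27, 13+17, 17+13, 27+4, 32+0) = 32
r[6] = max(4+32, 13+27, 17+17, 27+13, 32+4, 33+0) = 40
r[7] = max(4+40, 13+32, 17+27, …, 33+4, 27+0) = 45
r[8] = max(4+45, 13+40, 17+32, …, 27+4, 29+0) = 54
r[9] = max(4+54, 13+45, 17+40, …, 29+4, 25+0) = 59
Maximum revenue is $59.
Now minimize piece count subject to staying optimal: for each k, pieces[k] = 1 + min over i with p[i]+r[k−i]=r[k] of pieces[k−i].
pieces[6] = 2
pieces[7] = 2
pieces[8] = 2
pieces[9] = 2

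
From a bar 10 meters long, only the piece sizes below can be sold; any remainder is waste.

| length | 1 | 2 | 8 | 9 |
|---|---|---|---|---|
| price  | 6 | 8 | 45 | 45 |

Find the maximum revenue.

60

Build best[k] bottom-up: best[k] = max over allowed piece i of (p[i] + best[k−i]).
best[1] = 6
best[2] = 12  (first piece 1, then best[1]=6)
best[3] = 18  (first piece 1, then best[2]=12)
best[4] = 24  (first piece 1, then best[3]=18)
best[5] = 30  (first piece 1, then best[4]=24)
best[6] = 36  (first piece 1, then best[5]=30)
best[7] = 42  (first piece 1, then best[6]=36)
best[8] = 48  (first piece 1, then best[7]=42)
best[9] = 54  (first piece 1, then best[8]=48)
best[10] = 60  (first piece 1, then best[9]=54)
One optimal cutting: 1 + 1 + 1 + 1 + 1 + 1 + 1 + 1 + 1 + 1 → €60.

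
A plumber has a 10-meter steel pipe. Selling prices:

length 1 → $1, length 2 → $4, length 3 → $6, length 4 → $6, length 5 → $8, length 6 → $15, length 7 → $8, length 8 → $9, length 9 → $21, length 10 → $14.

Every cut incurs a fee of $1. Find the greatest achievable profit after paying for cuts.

Consider every possible first cut. net[k] is the best of p[i]+net[k−i] over all sellable i≤k, charging 1 whenever i<k.
net[1] = 1
net[2] = 4
net[3] = 6
net[4] = 7  (first piece 2, then net[2]=4)
net[5] = 9  (first piece 2, then net[3]=6)
net[6] = 15
net[7] = 15  (first piece 1, then net[6]=15)
net[8] = 18  (first piece 2, then net[6]=15)
net[9] = 21
net[10] = 21  (first piece 1, then net[9]=21)
One optimal plan: pieces 9 + 1 (1 cut) → $22 − $1 = $21.

21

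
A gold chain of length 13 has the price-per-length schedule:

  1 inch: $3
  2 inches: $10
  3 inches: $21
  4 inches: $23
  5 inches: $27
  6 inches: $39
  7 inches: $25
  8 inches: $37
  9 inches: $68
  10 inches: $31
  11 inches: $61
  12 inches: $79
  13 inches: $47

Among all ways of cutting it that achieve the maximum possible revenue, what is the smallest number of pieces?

Build r[k] bottom-up: r[k] = max over allowed piece i of (p[i] + r[k−i]).
r[1] = 3
r[2] = 10
r[3] = 21
r[4] = 24  (first piece 1, then r[3]=21)
r[5] = 31  (first piece 2, then r[3]=21)
r[6] = 42  (first piece 3, then r[3]=21)
r[7] = 45  (first piece 1, then r[6]=42)
r[8] = 52  (first piece 2, then r[6]=42)
r[9] = 68
r[10] = 71  (first piece 1, then r[9]=68)
r[11] = 78  (first piece 2, then r[9]=68)
r[12] = 89  (first piece 3, then r[9]=68)
r[13] = 92  (first piece 1, then r[12]=89)
Maximum revenue is $92.
Now minimize piece count subject to staying optimal: for each k, pieces[k] = 1 + min over i with p[i]+r[k−i]=r[k] of pieces[k−i].
pieces[10] = 2
pieces[11] = 2
pieces[12] = 2
pieces[13] = 3

3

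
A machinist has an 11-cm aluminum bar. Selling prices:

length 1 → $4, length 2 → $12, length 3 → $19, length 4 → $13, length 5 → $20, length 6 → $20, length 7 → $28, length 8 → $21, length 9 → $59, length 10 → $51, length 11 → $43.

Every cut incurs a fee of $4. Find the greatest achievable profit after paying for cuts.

Let v[k] be the best obtainable value from length k. For each k, try every first piece i and keep the best of price[i] + v[k−i] minus the 4 cut fee when i<k.
v[1] = 4
v[2] = max(4+4-4, 12+0) = 12
v[3] = max(4+12-4, 12+4-4, 19+0) = 19
v[4] = max(4+19-4, 12+12-4, 19+4-4, 13+0) = 20
v[5] = max(4+20-4, 12+19-4, 19+12-4, 13+4-4, 20+0) = 27
v[6] = max(4+27-4, 12+20-4, 19+19-4, 13+12-4, 20+4-4, 20+0) = 34
v[7] = max(4+34-4, 12+27-4, 19+20-4, …, 20+4-4, 28+0) = 35
v[8] = max(4+35-4, 12+34-4, 19+27-4, …, 28+4-4, 21+0) = 42
v[9] = max(4+42-4, 12+35-4, 19+34-4, …, 21+4-4, 59+0) = 59
v[10] = max(4+59-4, 12+42-4, 19+35-4, …, 59+4-4, 51+0) = 59
v[11] = max(4+59-4, 12+59-4, 19+42-4, …, 51+4-4, 43+0) = 67
One optimal plan: pieces 9 + 2 (1 cut) → $71 − $4 = $67.

67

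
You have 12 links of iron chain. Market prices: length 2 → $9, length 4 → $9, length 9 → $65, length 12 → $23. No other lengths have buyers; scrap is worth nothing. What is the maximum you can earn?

74

Let f[k] be the best obtainable value from length k. For each k, try every first piece i and keep the best of price[i] + f[k−i].
f[1] = 0
f[2] = 9
f[3] = 9
f[4] = max(9+9, 9+0) = 18
f[5] = max(9+9, 9+0) = 18
f[6] = max(9+18, 9+9) = 27
f[7] = max(9+18, 9+9) = 27
f[8] = max(9+27, 9+18) = 36
f[9] = max(9+27, 9+18, 65+0) = 65
f[10] = max(9+36, 9+27, 65+0) = 65
f[11] = max(9+65, 9+27, 65+9) = 74
f[12] = max(9+65, 9+36, 65+9, 23+0) = 74
One optimal cutting: pieces 9 + 2 with 1 link of scrap → $74.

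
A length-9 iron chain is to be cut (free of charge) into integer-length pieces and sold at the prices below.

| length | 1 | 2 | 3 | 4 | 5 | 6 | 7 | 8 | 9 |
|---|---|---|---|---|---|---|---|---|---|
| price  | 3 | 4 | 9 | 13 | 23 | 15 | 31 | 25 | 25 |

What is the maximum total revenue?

37

Let r[k] be the best obtainable value from length k. For each k, try every first piece i and keep the best of price[i] + r[k−i].
r[1] = 3
r[2] = 6  (first piece 1, then r[1]=3)
r[3] = 9  (first piece 1, then r[2]=6)
r[4] = 13
r[5] = 23
r[6] = 26  (first piece 1, then r[5]=23)
r[7] = 31
r[8] = 34  (first piece 1, then r[7]=31)
r[9] = 37  (first piece 1, then r[8]=34)
One optimal cutting: 7 + 1 + 1 → $31 + $3 + $3 = $37.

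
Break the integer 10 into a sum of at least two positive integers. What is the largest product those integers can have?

36

Let prod[k] be the best product for length k (with at least one cut). For each first piece i, the rest contributes max(k−i, prod[k−i]).
prod[2] = 1·max(1,0) = 1·1 = 1
prod[3] = 1·max(2,1) = 1·2 = 2
prod[4] = 2·max(2,1) = 2·2 = 4
prod[5] = 2·max(3,2) = 2·3 = 6
prod[6] = 3·max(3,2) = 3·3 = 9
prod[7] = 2·max(5,6) = 2·6 = 12
prod[8] = 2·max(6,9) = 2·9 = 18
prod[9] = 3·max(6,9) = 3·9 = 27
prod[10] = 2·max(8,18) = 2·18 = 36
One optimal split: 3 + 3 + 2 + 2; product 3·3·2·2 = 36.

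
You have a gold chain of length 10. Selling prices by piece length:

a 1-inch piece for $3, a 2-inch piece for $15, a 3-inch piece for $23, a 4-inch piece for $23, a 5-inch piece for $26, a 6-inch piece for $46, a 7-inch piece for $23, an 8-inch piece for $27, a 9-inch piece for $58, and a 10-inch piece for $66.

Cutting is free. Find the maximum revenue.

Let v[k] be the best obtainable value from length k. For each k, try every first piece i and keep the best of price[i] + v[k−i].
v[1] = 3
v[2] = 15
v[3] = 23
v[4] = 30  (first piece 2, then v[2]=15)
v[5] = 38  (first piece 2, then v[3]=23)
v[6] = 46  (first piece 3, then v[3]=23)
v[7] = 53  (first piece 2, then v[5]=38)
v[8] = 61  (first piece 2, then v[6]=46)
v[9] = 69  (first piece 3, then v[6]=46)
v[10] = 76  (first piece 2, then v[8]=61)
One optimal cutting: 3 + 3 + 2 + 2 → $23 + $23 + $15 + $15 = $76.

76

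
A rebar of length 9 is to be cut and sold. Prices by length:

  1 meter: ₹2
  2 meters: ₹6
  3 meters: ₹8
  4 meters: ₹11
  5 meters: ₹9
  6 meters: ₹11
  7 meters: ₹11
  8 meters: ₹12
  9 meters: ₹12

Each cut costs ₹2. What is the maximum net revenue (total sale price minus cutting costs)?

Let net[k] be the best obtainable value from length k. For each k, try every first piece i and keep the best of price[i] + net[k−i] minus the 2 cut fee when i<k.
net[1] = 2
net[2] = max(2+2-2, 6+0) = 6
net[3] = max(2+6-2, 6+2-2, 8+0) = 8
net[4] = max(2+8-2, 6+6-2, 8+2-2, 11+0) = 11
net[5] = max(2+11-2, 6+8-2, 8+6-2, 11+2-2, 9+0) = 12
net[6] = max(2+12-2, 6+11-2, 8+8-2, 11+6-2, 9+2-2, 11+0) = 15
net[7] = max(2+15-2, 6+12-2, 8+11-2, …, 11+2-2, 11+0) = 17
net[8] = max(2+17-2, 6+15-2, 8+12-2, …, 11+2-2, 12+0) = 20
net[9] = max(2+20-2, 6+17-2, 8+15-2, …, 12+2-2, 12+0) = 21
One optimal plan: pieces 4 + 3 + 2 (2 cuts) → ₹25 − ₹4 = ₹21.

21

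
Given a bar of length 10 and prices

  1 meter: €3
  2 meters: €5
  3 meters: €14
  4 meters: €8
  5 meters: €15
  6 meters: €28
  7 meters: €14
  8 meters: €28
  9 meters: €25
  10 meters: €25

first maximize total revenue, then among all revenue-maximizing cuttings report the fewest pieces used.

Build r[k] bottom-up: r[k] = max over allowed piece i of (p[i] + r[k−i]).
r[1] = 3
r[2] = 6  (first piece 1, then r[1]=3)
r[3] = 14
r[4] = 17  (first piece 1, then r[3]=14)
r[5] = 20  (first piece 1, then r[4]=17)
r[6] = 28  (first piece 3, then r[3]=14)
r[7] = 31  (first piece 1, then r[6]=28)
r[8] = 34  (first piece 1, then r[7]=31)
r[9] = 42  (first piece 3, then r[6]=28)
r[10] = 45  (first piece 1, then r[9]=42)
Maximum revenue is €45.
Now minimize piece count subject to staying optimal: for each k, pieces[k] = 1 + min over i with p[i]+r[k−i]=r[k] of pieces[k−i].
pieces[7] = 2
pieces[8] = 3
pieces[9] = 2
pieces[10] = 3

3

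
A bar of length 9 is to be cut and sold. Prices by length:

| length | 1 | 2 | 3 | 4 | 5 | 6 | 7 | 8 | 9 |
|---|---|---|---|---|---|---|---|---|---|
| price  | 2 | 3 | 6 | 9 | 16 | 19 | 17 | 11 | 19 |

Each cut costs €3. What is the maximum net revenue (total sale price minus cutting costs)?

Consider every possible first cut. r[k] is the best of p[i]+r[k−i] over all sellable i≤k, charging 3 whenever i<k.
r[1] = 2
r[2] = max(2+2-3, 3+0) = 3
r[3] = max(2+3-3, 3+2-3, 6+0) = 6
r[4] = max(2+6-3, 3+3-3, 6+2-3, 9+0) = 9
r[5] = max(2+9-3, 3+6-3, 6+3-3, 9+2-3, 16+0) = 16
r[6] = max(2+16-3, 3+9-3, 6+6-3, 9+3-3, 16+2-3, 19+0) = 19
r[7] = max(2+19-3, 3+16-3, 6+9-3, …, 19+2-3, 17+0) = 18
r[8] = max(2+18-3, 3+19-3, 6+16-3, …, 17+2-3, 11+0) = 19
r[9] = max(2+19-3, 3+18-3, 6+19-3, …, 11+2-3, 19+0) = 22
One optimal plan: pieces 6 + 3 (1 cut) → €25 − €3 = €22.

22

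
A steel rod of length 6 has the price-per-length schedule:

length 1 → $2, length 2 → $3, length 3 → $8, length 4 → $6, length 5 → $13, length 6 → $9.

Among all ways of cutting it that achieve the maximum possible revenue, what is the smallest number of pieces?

Let r[k] be the best obtainable value from length k. For each k, try every first piece i and keep the best of price[i] + r[k−i].
r[1] = 2
r[2] = max(2+2, 3+0) = 4
r[3] = max(2+4, 3+2, 8+0) = 8
r[4] = max(2+8, 3+4, 8+2, 6+0) = 10
r[5] = max(2+10, 3+8, 8+4, 6+2, 13+0) = 13
r[6] = max(2+13, 3+10, 8+8, 6+4, 13+2, 9+0) = 16
Maximum revenue is $16.
Now minimize piece count subject to staying optimal: for each k, pieces[k] = 1 + min over i with p[i]+r[k−i]=r[k] of pieces[k−i].
pieces[3] = 1
pieces[4] = 2
pieces[5] = 1
pieces[6] = 2

2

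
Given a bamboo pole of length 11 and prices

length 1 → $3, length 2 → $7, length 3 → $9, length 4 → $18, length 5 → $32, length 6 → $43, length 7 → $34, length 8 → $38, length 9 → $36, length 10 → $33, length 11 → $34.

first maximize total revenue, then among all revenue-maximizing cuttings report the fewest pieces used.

2

Consider every possible first cut. r[k] is the best of p[i]+r[k−i] over all sellable i≤k.
r[1] = 3
r[2] = max(3+3, 7+0) = 7
r[3] = max(3+7, 7+3, 9+0) = 10
r[4] = max(3+10, 7+7, 9+3, 18+0) = 18
r[5] = max(3+18, 7+10, 9+7, 18+3, 32+0) = 32
r[6] = max(3+32, 7+18, 9+10, 18+7, 32+3, 43+0) = 43
r[7] = max(3+43, 7+32, 9+18, …, 43+3, 34+0) = 46
r[8] = max(3+46, 7+43, 9+32, …, 34+3, 38+0) = 50
r[9] = max(3+50, 7+46, 9+43, …, 38+3, 36+0) = 53
r[10] = max(3+53, 7+50, 9+46, …, 36+3, 33+0) = 64
r[11] = max(3+64, 7+53, 9+50, …, 33+3, 34+0) = 75
Maximum revenue is $75.
Now minimize piece count subject to staying optimal: for each k, pieces[k] = 1 + min over i with p[i]+r[k−i]=r[k] of pieces[k−i].
pieces[8] = 2
pieces[9] = 3
pieces[10] = 2
pieces[11] = 2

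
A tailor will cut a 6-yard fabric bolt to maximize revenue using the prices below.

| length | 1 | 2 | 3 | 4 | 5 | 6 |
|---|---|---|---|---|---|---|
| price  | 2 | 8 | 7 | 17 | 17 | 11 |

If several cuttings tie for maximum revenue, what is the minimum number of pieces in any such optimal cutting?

Consider every possible first cut. r[k] is the best of p[i]+r[k−i] over all sellable i≤k.
r[1] = 2
r[2] = 8
r[3] = 10  (first piece 1, then r[2]=8)
r[4] = 17
r[5] = 19  (first piece 1, then r[4]=17)
r[6] = 25  (first piece 2, then r[4]=17)
Maximum revenue is $25.
Now minimize piece count subject to staying optimal: for each k, pieces[k] = 1 + min over i with p[i]+r[k−i]=r[k] of pieces[k−i].
pieces[3] = 2
pieces[4] = 1
pieces[5] = 2
pieces[6] = 2

2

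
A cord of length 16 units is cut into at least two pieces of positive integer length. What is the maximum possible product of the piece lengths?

Let P[k] be the best product for length k (with at least one cut). For each first piece i, the rest contributes max(k−i, P[k−i]).
P[2] = 1×max(1,0) = 1×1 = 1
P[3] = 1×max(2,1) = 1×2 = 2
P[4] = 2×max(2,1) = 2×2 = 4
P[5] = 2×max(3,2) = 2×3 = 6
P[6] = 3×max(3,2) = 3×3 = 9
P[7] = 2×max(5,6) = 2×6 = 12
P[8] = 2×max(6,9) = 2×9 = 18
P[9] = 3×max(6,9) = 3×9 = 27
P[10] = 2×max(8,18) = 2×18 = 36
P[11] = 2×max(9,27) = 2×27 = 54
P[12] = 3×max(9,27) = 3×27 = 81
P[13] = 2×max(11,54) = 2×54 = 108
P[14] = 2×max(12,81) = 2×81 = 162
P[15] = 3×max(12,81) = 3×81 = 243
P[16] = 2×max(14,162) = 2×162 = 324
One optimal split: 3 + 3 + 3 + 3 + 2 + 2; product 3×3×3×3×2×2 = 324.

324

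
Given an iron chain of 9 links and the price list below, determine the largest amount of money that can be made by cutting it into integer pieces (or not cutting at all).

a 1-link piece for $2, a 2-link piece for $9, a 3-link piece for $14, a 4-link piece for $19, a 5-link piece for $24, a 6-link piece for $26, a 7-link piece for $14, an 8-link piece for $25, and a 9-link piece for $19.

Build best[k] bottom-up: best[k] = max over allowed piece i of (p[i] + best[k−i]).
best[1] = 2
best[2] = 9
best[3] = 14
best[4] = 19
best[5] = 24
best[6] = 28  (first piece 2, then best[4]=19)
best[7] = 33  (first piece 2, then best[5]=24)
best[8] = 38  (first piece 3, then best[5]=24)
best[9] = 43  (first piece 4, then best[5]=24)
One optimal cutting: 5 + 4 → $24 + $19 = $43.

43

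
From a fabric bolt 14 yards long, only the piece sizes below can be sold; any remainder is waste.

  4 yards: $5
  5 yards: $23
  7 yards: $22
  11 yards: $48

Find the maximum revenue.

Let r[k] be the best obtainable value from length k. For each k, try every first piece i and keep the best of price[i] + r[k−i].
r[1] = 0
r[2] = 0
r[3] = 0
r[4] = 5
r[5] = max(5+0, 23+0) = 23
r[6] = max(5+0, 23+0) = 23
r[7] = max(5+0, 23+0, 22+0) = 23
r[8] = max(5+5, 23+0, 22+0) = 23
r[9] = max(5+23, 23+5, 22+0) = 28
r[10] = max(5+23, 23+23, 22+0) = 46
r[11] = max(5+23, 23+23, 22+5, 48+0) = 48
r[12] = max(5+23, 23+23, 22+23, 48+0) = 48
r[13] = max(5+28, 23+23, 22+23, 48+0) = 48
r[14] = max(5+46, 23+28, 22+23, 48+0) = 51
One optimal cutting: 5 + 5 + 4 → $51.

51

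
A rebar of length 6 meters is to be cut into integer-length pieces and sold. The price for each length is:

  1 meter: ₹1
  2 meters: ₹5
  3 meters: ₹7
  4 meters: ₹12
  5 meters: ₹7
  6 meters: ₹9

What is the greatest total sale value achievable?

17

Consider every possible first cut. R[k] is the best of p[i]+R[k−i] over all sellable i≤k.
R[1] = 1
R[2] = 5
R[3] = 7
R[4] = 12
R[5] = 13  (first piece 1, then R[4]=12)
R[6] = 17  (first piece 2, then R[4]=12)
One optimal cutting: 4 + 2 → ₹12 + ₹5 = ₹17.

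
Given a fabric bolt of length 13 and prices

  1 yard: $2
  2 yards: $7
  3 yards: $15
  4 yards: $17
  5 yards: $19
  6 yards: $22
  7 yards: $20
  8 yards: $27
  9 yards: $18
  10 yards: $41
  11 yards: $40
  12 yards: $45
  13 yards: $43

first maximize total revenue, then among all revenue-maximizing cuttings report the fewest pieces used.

Build r[k] bottom-up: r[k] = max over allowed piece i of (p[i] + r[k−i]).
r[1] = 2
r[2] = 7
r[3] = 15
r[4] = 17  (first piece 1, then r[3]=15)
r[5] = 22  (first piece 2, then r[3]=15)
r[6] = 30  (first piece 3, then r[3]=15)
r[7] = 32  (first piece 1, then r[6]=30)
r[8] = 37  (first piece 2, then r[6]=30)
r[9] = 45  (first piece 3, then r[6]=30)
r[10] = 47  (first piece 1, then r[9]=45)
r[11] = 52  (first piece 2, then r[9]=45)
r[12] = 60  (first piece 3, then r[9]=45)
r[13] = 62  (first piece 1, then r[12]=60)
Maximum revenue is $62.
Now minimize piece count subject to staying optimal: for each k, pieces[k] = 1 + min over i with p[i]+r[k−i]=r[k] of pieces[k−i].
pieces[10] = 3
pieces[11] = 4
pieces[12] = 4
pieces[13] = 4

4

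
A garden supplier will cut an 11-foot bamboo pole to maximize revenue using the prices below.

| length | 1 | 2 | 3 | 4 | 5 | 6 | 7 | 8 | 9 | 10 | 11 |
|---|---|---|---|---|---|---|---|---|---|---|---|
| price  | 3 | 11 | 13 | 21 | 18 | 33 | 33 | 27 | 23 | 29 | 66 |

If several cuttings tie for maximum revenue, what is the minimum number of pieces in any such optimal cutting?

1

Consider every possible first cut. r[k] is the best of p[i]+r[k−i] over all sellable i≤k.
r[1] = 3
r[2] = 11
r[3] = 14  (first piece 1, then r[2]=11)
r[4] = 22  (first piece 2, then r[2]=11)
r[5] = 25  (first piece 1, then r[4]=22)
r[6] = 33  (first piece 2, then r[4]=22)
r[7] = 36  (first piece 1, then r[6]=33)
r[8] = 44  (first piece 2, then r[6]=33)
r[9] = 47  (first piece 1, then r[8]=44)
r[10] = 55  (first piece 2, then r[8]=44)
r[11] = 66
Maximum revenue is $66.
Now minimize piece count subject to staying optimal: for each k, pieces[k] = 1 + min over i with p[i]+r[k−i]=r[k] of pieces[k−i].
pieces[8] = 2
pieces[9] = 3
pieces[10] = 3
pieces[11] = 1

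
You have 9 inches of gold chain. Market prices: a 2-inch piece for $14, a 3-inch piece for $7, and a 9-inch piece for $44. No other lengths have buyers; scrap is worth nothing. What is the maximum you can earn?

Consider every possible first cut. r[k] is the best of p[i]+r[k−i] over all sellable i≤k.
r[1] = 0
r[2] = 14
r[3] = max(14+0, 7+0) = 14
r[4] = max(14+14, 7+0) = 28
r[5] = max(14+14, 7+14) = 28
r[6] = max(14+28, 7+14) = 42
r[7] = max(14+28, 7+28) = 42
r[8] = max(14+42, 7+28) = 56
r[9] = max(14+42, 7+42, 44+0) = 56
One optimal cutting: pieces 2 + 2 + 2 + 2 with 1 inch of scrap → $56.

56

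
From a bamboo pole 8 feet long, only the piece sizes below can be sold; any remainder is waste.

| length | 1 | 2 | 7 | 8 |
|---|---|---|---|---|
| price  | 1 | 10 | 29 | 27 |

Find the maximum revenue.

Let r[k] be the best obtainable value from length k. For each k, try every first piece i and keep the best of price[i] + r[k−i].
r[1] = 1
r[2] = max(1+1, 10+0) = 10
r[3] = max(1+10, 10+1) = 11
r[4] = max(1+11, 10+10) = 20
r[5] = max(1+20, 10+11) = 21
r[6] = max(1+21, 10+20) = 30
r[7] = max(1+30, 10+21, 29+0) = 31
r[8] = max(1+31, 10+30, 29+1, 27+0) = 40
One optimal cutting: 2 + 2 + 2 + 2 → $40.

40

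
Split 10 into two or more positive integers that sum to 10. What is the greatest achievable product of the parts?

Fill prod[k] for k=2..10: at each k try every first piece i and multiply by the better of (k−i) uncut or prod[k−i].
prod[2] = 1·max(1,0) = 1·1 = 1
prod[3] = 1·max(2,1) = 1·2 = 2
prod[4] = 2·max(2,1) = 2·2 = 4
prod[5] = 2·max(3,2) = 2·3 = 6
prod[6] = 3·max(3,2) = 3·3 = 9
prod[7] = 2·max(5,6) = 2·6 = 12
prod[8] = 2·max(6,9) = 2·9 = 18
prod[9] = 3·max(6,9) = 3·9 = 27
prod[10] = 2·max(8,18) = 2·18 = 36
One optimal split: 3 + 3 + 2 + 2; product 3·3·2·2 = 36.

36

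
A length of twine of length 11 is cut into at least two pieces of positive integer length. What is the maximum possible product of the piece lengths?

54

Let f[k] be the best product for length k (with at least one cut). For each first piece i, the rest contributes max(k−i, f[k−i]).
Small cases: f[2]=1, f[3]=2, f[4]=4, f[5]=6, f[6]=9.
f[7] = max(1·9, 2·6, 3·4, 4·3, 5·2, 6·1) = 12
f[8] = max(1·12, 2·9, 3·6, …, 6·2, 7·1) = 18
f[9] = max(1·18, 2·12, 3·9, …, 7·2, 8·1) = 27
f[10] = max(1·27, 2·18, 3·12, …, 8·2, 9·1) = 36
f[11] = max(1·36, 2·27, 3·18, …, 9·2, 10·1) = 54
One optimal split: 3 + 3 + 3 + 2; product 3·3·3·2 = 54.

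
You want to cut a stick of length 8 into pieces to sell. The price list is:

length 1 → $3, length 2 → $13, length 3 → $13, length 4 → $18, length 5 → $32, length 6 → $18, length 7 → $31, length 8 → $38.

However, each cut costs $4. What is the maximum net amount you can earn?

41

Let net[k] be the best obtainable value from length k. For each k, try every first piece i and keep the best of price[i] + net[k−i] minus the 4 cut fee when i<k.
net[1] = 3
net[2] = 13
net[3] = 13
net[4] = 22  (first piece 2, then net[2]=13)
net[5] = 32
net[6] = 31  (first piece 1, then net[5]=32)
net[7] = 41  (first piece 2, then net[5]=32)
net[8] = 41  (first piece 3, then net[5]=32)
One optimal plan: pieces 5 + 3 (1 cut) → $45 − $4 = $41.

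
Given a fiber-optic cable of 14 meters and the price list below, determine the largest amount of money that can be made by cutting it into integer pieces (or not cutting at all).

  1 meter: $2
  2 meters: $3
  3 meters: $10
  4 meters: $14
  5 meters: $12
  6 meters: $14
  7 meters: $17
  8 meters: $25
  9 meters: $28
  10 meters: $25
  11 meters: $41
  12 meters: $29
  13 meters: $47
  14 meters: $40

51

Build R[k] bottom-up: R[k] = max over allowed piece i of (p[i] + R[k−i]).
R[1] = 2
R[2] = 4  (first piece 1, then R[1]=2)
R[3] = 10
R[4] = 14
R[5] = 16  (first piece 1, then R[4]=14)
R[6] = 20  (first piece 3, then R[3]=10)
R[7] = 24  (first piece 3, then R[4]=14)
R[8] = 28  (first piece 4, then R[4]=14)
R[9] = 30  (first piece 1, then R[8]=28)
R[10] = 34  (first piece 3, then R[7]=24)
R[11] = 41
R[12] = 43  (first piece 1, then R[11]=41)
R[13] = 47
R[14] = 51  (first piece 3, then R[11]=41)
One optimal cutting: 11 + 3 → $41 + $10 = $51.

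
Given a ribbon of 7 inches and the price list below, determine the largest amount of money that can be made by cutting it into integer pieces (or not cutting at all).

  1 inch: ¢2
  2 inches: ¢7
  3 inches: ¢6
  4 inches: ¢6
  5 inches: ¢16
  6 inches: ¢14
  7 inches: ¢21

23

Let r[k] be the best obtainable value from length k. For each k, try every first piece i and keep the best of price[i] + r[k−i].
r[1] = 2
r[2] = max(2+2, 7+0) = 7
r[3] = max(2+7, 7+2, 6+0) = 9
r[4] = max(2+9, 7+7, 6+2, 6+0) = 14
r[5] = max(2+14, 7+9, 6+7, 6+2, 16+0) = 16
r[6] = max(2+16, 7+14, 6+9, 6+7, 16+2, 14+0) = 21
r[7] = max(2+21, 7+16, 6+14, …, 14+2, 21+0) = 23
One optimal cutting: 2 + 2 + 2 + 1 → ¢7 + ¢7 + ¢7 + ¢2 = ¢23.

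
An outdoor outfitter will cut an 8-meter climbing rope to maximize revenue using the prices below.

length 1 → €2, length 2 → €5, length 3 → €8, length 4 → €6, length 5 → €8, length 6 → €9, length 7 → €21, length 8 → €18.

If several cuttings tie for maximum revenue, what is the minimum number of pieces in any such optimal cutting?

Let r[k] be the best obtainable value from length k. For each k, try every first piece i and keep the best of price[i] + r[k−i].
r[1] = 2
r[2] = 5
r[3] = 8
r[4] = 10  (first piece 1, then r[3]=8)
r[5] = 13  (first piece 2, then r[3]=8)
r[6] = 16  (first piece 3, then r[3]=8)
r[7] = 21
r[8] = 23  (first piece 1, then r[7]=21)
Maximum revenue is €23.
Now minimize piece count subject to staying optimal: for each k, pieces[k] = 1 + min over i with p[i]+r[k−i]=r[k] of pieces[k−i].
pieces[5] = 2
pieces[6] = 2
pieces[7] = 1
pieces[8] = 2

2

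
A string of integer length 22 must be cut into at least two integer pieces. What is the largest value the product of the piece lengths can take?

Define g[k] = max over 1≤i<k of i · max(k−i, g[k−i]); the inner max lets the remainder stay uncut if that's better.
g[2] = 1*max(1,0) = 1*1 = 1
g[3] = max(1*2, 2*1) = 2
g[4] = max(1*3, 2*2, 3*1) = 4
g[5] = max(1*4, 2*3, 3*2, 4*1) = 6
g[6] = max(1*6, 2*4, 3*3, 4*2, 5*1) = 9
g[7] = max(1*9, 2*6, 3*4, 4*3, 5*2, 6*1) = 12
g[8] = max(1*12, 2*9, 3*6, …, 6*2, 7*1) = 18
g[9] = max(1*18, 2*12, 3*9, …, 7*2, 8*1) = 27
g[10] = max(1*27, 2*18, 3*12, …, 8*2, 9*1) = 36
g[11] = max(1*36, 2*27, 3*18, …, 9*2, 10*1) = 54
g[12] = max(1*54, 2*36, 3*27, …, 10*2, 11*1) = 81
g[13] = max(1*81, 2*54, 3*36, …, 11*2, 12*1) = 108
g[14] = max(1*108, 2*81, 3*54, …, 12*2, 13*1) = 162
g[15] = max(1*162, 2*108, 3*81, …, 13*2, 14*1) = 243
g[16] = max(1*243, 2*162, 3*108, …, 14*2, 15*1) = 324
g[17] = max(1*324, 2*243, 3*162, …, 15*2, 16*1) = 486
g[18] = max(1*486, 2*324, 3*243, …, 16*2, 17*1) = 729
g[19] = max(1*729, 2*486, 3*324, …, 17*2, 18*1) = 972
g[20] = max(1*972, 2*729, 3*486, …, 18*2, 19*1) = 1458
g[21] = max(1*1458, 2*972, 3*729, …, 19*2, 20*1) = 2187
g[22] = max(1*2187, 2*1458, 3*972, …, 20*2, 21*1) = 2916
One optimal split: 3 + 3 + 3 + 3 + 3 + 3 + 2 + 2; product 3*3*3*3*3*3*2*2 = 2916.

2916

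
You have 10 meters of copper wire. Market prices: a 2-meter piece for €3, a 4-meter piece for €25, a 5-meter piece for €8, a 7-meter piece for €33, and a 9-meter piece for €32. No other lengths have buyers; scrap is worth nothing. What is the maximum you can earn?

Let r[k] be the best obtainable value from length k. For each k, try every first piece i and keep the best of price[i] + r[k−i].
r[1] = 0
r[2] = 3
r[3] = 3
r[4] = 25
r[5] = 25
r[6] = 28  (first piece 2, then r[4]=25)
r[7] = 33
r[8] = 50  (first piece 4, then r[4]=25)
r[9] = 50
r[10] = 53  (first piece 2, then r[8]=50)
One optimal cutting: 4 + 4 + 2 → €53.

53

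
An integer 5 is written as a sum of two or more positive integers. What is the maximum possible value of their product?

Fill prod[k] for k=2..5: at each k try every first piece i and multiply by the better of (k−i) uncut or prod[k−i].
prod[2] = 1×max(1,0) = 1×1 = 1
prod[3] = 1×max(2,1) = 1×2 = 2
prod[4] = 2×max(2,1) = 2×2 = 4
prod[5] = 2×max(3,2) = 2×3 = 6
One optimal split: 3 + 2; product 3×2 = 6.

6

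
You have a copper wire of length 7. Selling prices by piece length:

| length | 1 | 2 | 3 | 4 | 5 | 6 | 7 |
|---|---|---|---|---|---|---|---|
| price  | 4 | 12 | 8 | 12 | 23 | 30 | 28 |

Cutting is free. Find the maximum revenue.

Let r[k] be the best obtainable value from length k. For each k, try every first piece i and keep the best of price[i] + r[k−i].
r[1] = 4
r[2] = 12
r[3] = 16  (first piece 1, then r[2]=12)
r[4] = 24  (first piece 2, then r[2]=12)
r[5] = 28  (first piece 1, then r[4]=24)
r[6] = 36  (first piece 2, then r[4]=24)
r[7] = 40  (first piece 1, then r[6]=36)
One optimal cutting: 2 + 2 + 2 + 1 → €12 + €12 + €12 + €4 = €40.

40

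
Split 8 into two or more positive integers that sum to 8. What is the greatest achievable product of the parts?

18

Fill P[k] for k=2..8: at each k try every first piece i and multiply by the better of (k−i) uncut or P[k−i].
P[2] = 1×max(1,0) = 1×1 = 1
P[3] = 1×max(2,1) = 1×2 = 2
P[4] = 2×max(2,1) = 2×2 = 4
P[5] = 2×max(3,2) = 2×3 = 6
P[6] = 3×max(3,2) = 3×3 = 9
P[7] = 2×max(5,6) = 2×6 = 12
P[8] = 2×max(6,9) = 2×9 = 18
One optimal split: 3 + 3 + 2; product 3×3×2 = 18.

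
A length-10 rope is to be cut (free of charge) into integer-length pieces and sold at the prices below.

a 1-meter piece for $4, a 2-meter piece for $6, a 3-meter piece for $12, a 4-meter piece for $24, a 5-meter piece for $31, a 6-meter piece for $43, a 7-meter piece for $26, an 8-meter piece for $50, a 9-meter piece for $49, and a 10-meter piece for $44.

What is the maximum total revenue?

67

Consider every possible first cut. r[k] is the best of p[i]+r[k−i] over all sellable i≤k.
r[1] = 4
r[2] = 8  (first piece 1, then r[1]=4)
r[3] = 12  (first piece 1, then r[2]=8)
r[4] = 24
r[5] = 31
r[6] = 43
r[7] = 47  (first piece 1, then r[6]=43)
r[8] = 51  (first piece 1, then r[7]=47)
r[9] = 55  (first piece 1, then r[8]=51)
r[10] = 67  (first piece 4, then r[6]=43)
One optimal cutting: 6 + 4 → $43 + $24 = $67.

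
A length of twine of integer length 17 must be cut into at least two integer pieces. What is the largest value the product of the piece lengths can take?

486

Define m[k] = max over 1≤i<k of i · max(k−i, m[k−i]); the inner max lets the remainder stay uncut if that's better.
m[2] = 1×max(1,0) = 1×1 = 1
m[3] = 1×max(2,1) = 1×2 = 2
m[4] = 2×max(2,1) = 2×2 = 4
m[5] = 2×max(3,2) = 2×3 = 6
m[6] = 3×max(3,2) = 3×3 = 9
m[7] = 2×max(5,6) = 2×6 = 12
m[8] = 2×max(6,9) = 2×9 = 18
m[9] = 3×max(6,9) = 3×9 = 27
m[10] = 2×max(8,18) = 2×18 = 36
m[11] = 2×max(9,27) = 2×27 = 54
m[12] = 3×max(9,27) = 3×27 = 81
m[13] = 2×max(11,54) = 2×54 = 108
m[14] = 2×max(12,81) = 2×81 = 162
m[15] = 3×max(12,81) = 3×81 = 243
m[16] = 2×max(14,162) = 2×162 = 324
m[17] = 2×max(15,243) = 2×243 = 486
One optimal split: 3 + 3 + 3 + 3 + 3 + 2; product 3×3×3×3×3×2 = 486.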